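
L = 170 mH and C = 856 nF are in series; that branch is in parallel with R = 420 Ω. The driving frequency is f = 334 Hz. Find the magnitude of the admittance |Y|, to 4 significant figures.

5.540 mS

ω = 2πf = 2099 rad/s
X_L = ωL = 356.8 Ω
X_C = 1/(ωC) = 556.7 Ω
Branch 1: Z₁ = R = 420.0 Ω
Branch 2 (series LC): Z₂ = j(X_L − X_C) = −j199.9 Ω
Parallel: Z = Z₁Z₂/(Z₁+Z₂), |Z| = 180.5 Ω, ∠Z = -64.55°
|Y| = 1/|Z| = 5.540 mS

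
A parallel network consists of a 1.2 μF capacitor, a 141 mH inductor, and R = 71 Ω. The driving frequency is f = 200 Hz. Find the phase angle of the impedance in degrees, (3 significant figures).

16.4°

ω = 2πf = 1257 rad/s
X_L = ωL = 177 Ω
X_C = 1/(ωC) = 663 Ω
Parallel: admittances add. Y = 1/R + 1/(jωL) + jωC
Y = (0.0141 − j0.00414) S
|Y| = 0.0147 S → |Z| = 1/|Y| = 68.1 Ω, ∠Z = −∠Y = 16.4°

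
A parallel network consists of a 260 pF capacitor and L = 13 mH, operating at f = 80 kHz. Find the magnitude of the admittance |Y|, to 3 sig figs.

22.3 μS

ω = 2πf = 502700 rad/s
X_L = ωL = 6530 Ω
X_C = 1/(ωC) = 7650 Ω
Parallel: admittances add. Y = 1/(jωL) + jωC
Y = (0 − j2.23e-05) S
|Y| = 2.23e-05 S → |Z| = 1/|Y| = 44800 Ω, ∠Z = −∠Y = 90.0°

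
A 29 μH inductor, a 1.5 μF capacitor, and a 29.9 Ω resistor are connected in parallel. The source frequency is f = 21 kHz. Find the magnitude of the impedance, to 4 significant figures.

13.95 Ω

ω = 2πf = 131900 rad/s
X_L = ωL = 3.826 Ω
X_C = 1/(ωC) = 5.053 Ω
Parallel: admittances add. Y = 1/R + 1/(jωL) + jωC
Y = (0.03344 − j0.06342) S
|Y| = 0.07170 S → |Z| = 1/|Y| = 13.95 Ω, ∠Z = −∠Y = 62.19°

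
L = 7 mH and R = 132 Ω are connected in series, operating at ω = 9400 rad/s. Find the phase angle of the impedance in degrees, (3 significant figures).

X_L = ωL = 65.8 Ω
Z = 132 + j65.8 Ω
|Z| = √(132² + 65.8²) = 147 Ω
∠Z = arctan(65.8/132) = 26.5°

26.5°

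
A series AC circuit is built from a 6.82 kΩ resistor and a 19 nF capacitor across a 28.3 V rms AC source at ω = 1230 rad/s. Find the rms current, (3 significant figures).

653 μA

X_C = 1/(ωC) = 42800 Ω
Z = 6820 − j42800 Ω
|Z| = √(6820² + 42800²) = 43300 Ω
I = V/|Z| = 28.3/43300 = 653 μA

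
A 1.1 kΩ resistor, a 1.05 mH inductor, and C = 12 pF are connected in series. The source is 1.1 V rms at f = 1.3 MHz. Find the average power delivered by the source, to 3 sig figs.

ω = 2πf = 8.168e+06 rad/s
X_L = ωL = 8580 Ω
X_C = 1/(ωC) = 10200 Ω
Net reactance X = X_L − X_C = -1630 Ω
Z = 1100 − j1630 Ω
|Z| = √(1100² + 1630²) = 1960 Ω
∠Z = arctan(-1630/1100) = -55.9°
I = V/|Z| = 560 μA
P = VI cos φ = 1.1 × 0.000560 × cos(-55.9°) = 345 μW

345 μW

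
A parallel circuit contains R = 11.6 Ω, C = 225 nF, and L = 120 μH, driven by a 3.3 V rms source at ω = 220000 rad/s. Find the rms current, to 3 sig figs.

287 mA

X_L = ωL = 26.4 Ω
X_C = 1/(ωC) = 20.2 Ω
Parallel: admittances add. Y = 1/R + 1/(jωL) + jωC
Y = (0.0862 + j0.0116) S
|Y| = 0.0870 S → |Z| = 1/|Y| = 11.5 Ω, ∠Z = −∠Y = -7.68°
I = V/|Z| = 3.3/11.5 = 287 mA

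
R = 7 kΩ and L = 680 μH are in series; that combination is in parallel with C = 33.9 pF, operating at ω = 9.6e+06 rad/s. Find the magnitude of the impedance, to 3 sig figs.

3770 Ω

X_L = ωL = 6530 Ω
X_C = 1/(ωC) = 3070 Ω
Branch 1 (R+jX_L): Z₁ = 7000 + j6530 Ω, |Z₁| = 9570 Ω
Branch 2 (−jX_C): Z₂ = −j3070 Ω
Parallel: Z = Z₁Z₂/(Z₁+Z₂), |Z| = 3770 Ω, ∠Z = -73.3°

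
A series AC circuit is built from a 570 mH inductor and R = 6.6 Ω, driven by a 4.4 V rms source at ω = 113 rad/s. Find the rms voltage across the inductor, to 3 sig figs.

X_L = ωL = 64.4 Ω
Z = 6.60 + j64.4 Ω
|Z| = √(6.60² + 64.4²) = 64.7 Ω
I = V/|Z| = 68.0 mA
V_L = I·|Z_L| = 0.0680 × 64.4 = 4.38 V

4.38 V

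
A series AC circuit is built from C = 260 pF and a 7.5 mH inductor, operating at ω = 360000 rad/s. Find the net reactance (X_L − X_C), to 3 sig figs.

X_L = ωL = 2700 Ω
X_C = 1/(ωC) = 10700 Ω
X = 2700 − 10700 = -7980 Ω

-7980 Ω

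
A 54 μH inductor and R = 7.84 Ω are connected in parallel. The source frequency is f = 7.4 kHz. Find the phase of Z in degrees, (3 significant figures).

72.2°

ω = 2πf = 46500 rad/s
X_L = ωL = 2.51 Ω
Parallel: admittances add. Y = 1/R + 1/(jωL)
Y = (0.128 − j0.398) S
|Y| = 0.418 S → |Z| = 1/|Y| = 2.39 Ω, ∠Z = −∠Y = 72.2°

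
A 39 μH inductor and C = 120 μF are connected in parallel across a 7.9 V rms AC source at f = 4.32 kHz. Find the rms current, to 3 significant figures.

18.3 A

ω = 2πf = 27140 rad/s
X_L = ωL = 1.06 Ω
X_C = 1/(ωC) = 0.307 Ω
Parallel: admittances add. Y = 1/(jωL) + jωC
Y = (0 + j2.31) S
|Y| = 2.31 S → |Z| = 1/|Y| = 0.432 Ω, ∠Z = −∠Y = -90.0°
I = V/|Z| = 7.9/0.432 = 18.3 A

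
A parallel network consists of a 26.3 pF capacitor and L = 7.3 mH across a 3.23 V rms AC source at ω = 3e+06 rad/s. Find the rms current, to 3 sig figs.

X_L = ωL = 21900 Ω
X_C = 1/(ωC) = 12700 Ω
Parallel: admittances add. Y = 1/(jωL) + jωC
Y = (0 + j3.32e-05) S
|Y| = 3.32e-05 S → |Z| = 1/|Y| = 30100 Ω, ∠Z = −∠Y = -90.0°
I = V/|Z| = 3.23/30100 = 107 μA

107 μA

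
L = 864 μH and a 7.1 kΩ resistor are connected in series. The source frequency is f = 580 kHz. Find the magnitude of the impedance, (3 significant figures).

7770 Ω

ω = 2πf = 3.644e+06 rad/s
X_L = ωL = 3150 Ω
Z = 7100 + j3150 Ω
|Z| = √(7100² + 3150²) = 7770 Ω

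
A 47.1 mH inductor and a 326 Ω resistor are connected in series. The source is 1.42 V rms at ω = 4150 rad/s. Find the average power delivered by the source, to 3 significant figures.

X_L = ωL = 195 Ω
Z = 326 + j195 Ω
|Z| = √(326² + 195²) = 380 Ω
∠Z = arctan(195/326) = 30.9°
I = V/|Z| = 3.74 mA
P = VI cos φ = 1.42 × 0.00374 × cos(30.9°) = 4.55 mW

4.55 mW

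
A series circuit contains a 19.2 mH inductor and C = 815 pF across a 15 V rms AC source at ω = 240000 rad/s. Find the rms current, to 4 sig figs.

X_L = ωL = 4608 Ω
X_C = 1/(ωC) = 5112 Ω
Net reactance X = X_L − X_C = -504.5 Ω
Z = − j504.5 Ω
|Z| = √(0² + 504.5²) = 504.5 Ω
I = V/|Z| = 15/504.5 = 29.73 mA

29.73 mA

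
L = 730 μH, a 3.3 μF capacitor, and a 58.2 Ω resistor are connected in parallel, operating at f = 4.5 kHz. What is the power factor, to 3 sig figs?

ω = 2πf = 28270 rad/s
X_L = ωL = 20.6 Ω
X_C = 1/(ωC) = 10.7 Ω
Parallel: admittances add. Y = 1/R + 1/(jωL) + jωC
Y = (0.0172 + j0.0449) S
|Y| = 0.0480 S → |Z| = 1/|Y| = 20.8 Ω, ∠Z = −∠Y = -69.0°
cos φ = cos(-69.0°) = 0.358

0.358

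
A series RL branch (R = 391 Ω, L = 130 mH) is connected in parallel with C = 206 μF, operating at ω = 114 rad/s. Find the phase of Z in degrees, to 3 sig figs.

X_L = ωL = 14.8 Ω
X_C = 1/(ωC) = 42.6 Ω
Branch 1 (R+jX_L): Z₁ = 391 + j14.8 Ω, |Z₁| = 391 Ω
Branch 2 (−jX_C): Z₂ = −j42.6 Ω
Parallel: Z = Z₁Z₂/(Z₁+Z₂), |Z| = 42.5 Ω, ∠Z = -83.8°

-83.8°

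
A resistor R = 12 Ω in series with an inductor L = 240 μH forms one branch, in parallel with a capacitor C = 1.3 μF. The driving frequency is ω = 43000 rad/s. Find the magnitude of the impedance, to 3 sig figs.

20.0 Ω

X_L = ωL = 10.3 Ω
X_C = 1/(ωC) = 17.9 Ω
Branch 1 (R+jX_L): Z₁ = 12.0 + j10.3 Ω, |Z₁| = 15.8 Ω
Branch 2 (−jX_C): Z₂ = −j17.9 Ω
Parallel: Z = Z₁Z₂/(Z₁+Z₂), |Z| = 20.0 Ω, ∠Z = -17.1°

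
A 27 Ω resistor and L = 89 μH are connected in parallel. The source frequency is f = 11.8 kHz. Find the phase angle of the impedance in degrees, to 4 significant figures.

ω = 2πf = 74140 rad/s
X_L = ωL = 6.599 Ω
Parallel: admittances add. Y = 1/R + 1/(jωL)
Y = (0.03704 − j0.1515) S
|Y| = 0.1560 S → |Z| = 1/|Y| = 6.410 Ω, ∠Z = −∠Y = 76.27°

76.27°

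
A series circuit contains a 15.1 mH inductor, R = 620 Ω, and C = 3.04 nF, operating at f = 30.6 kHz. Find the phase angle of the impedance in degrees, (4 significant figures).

ω = 2πf = 192300 rad/s
X_L = ωL = 2903 Ω
X_C = 1/(ωC) = 1711 Ω
Net reactance X = X_L − X_C = 1192 Ω
Z = 620.0 + j1192 Ω
|Z| = √(620.0² + 1192²) = 1344 Ω
∠Z = arctan(1192/620.0) = 62.53°

62.53°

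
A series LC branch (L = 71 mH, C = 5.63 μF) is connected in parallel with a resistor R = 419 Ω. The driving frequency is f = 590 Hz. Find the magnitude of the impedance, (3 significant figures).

ω = 2πf = 3707 rad/s
X_L = ωL = 263 Ω
X_C = 1/(ωC) = 47.9 Ω
Branch 1: Z₁ = R = 419 Ω
Branch 2 (series LC): Z₂ = j(X_L − X_C) = j215 Ω
Parallel: Z = Z₁Z₂/(Z₁+Z₂), |Z| = 191 Ω, ∠Z = 62.8°

191 Ω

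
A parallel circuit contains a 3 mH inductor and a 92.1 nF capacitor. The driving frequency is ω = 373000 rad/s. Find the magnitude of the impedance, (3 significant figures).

29.9 Ω

X_L = ωL = 1120 Ω
X_C = 1/(ωC) = 29.1 Ω
Parallel: admittances add. Y = 1/(jωL) + jωC
Y = (0 + j0.0335) S
|Y| = 0.0335 S → |Z| = 1/|Y| = 29.9 Ω, ∠Z = −∠Y = -90.0°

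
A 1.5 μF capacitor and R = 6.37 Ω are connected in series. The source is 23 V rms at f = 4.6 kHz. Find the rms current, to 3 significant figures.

ω = 2πf = 28900 rad/s
X_C = 1/(ωC) = 23.1 Ω
Z = 6.37 − j23.1 Ω
|Z| = √(6.37² + 23.1²) = 23.9 Ω
I = V/|Z| = 23/23.9 = 961 mA

961 mA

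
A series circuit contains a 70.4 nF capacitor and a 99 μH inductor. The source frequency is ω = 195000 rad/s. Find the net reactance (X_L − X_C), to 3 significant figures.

X_L = ωL = 19.3 Ω
X_C = 1/(ωC) = 72.8 Ω
X = 19.3 − 72.8 = -53.5 Ω

-53.5 Ω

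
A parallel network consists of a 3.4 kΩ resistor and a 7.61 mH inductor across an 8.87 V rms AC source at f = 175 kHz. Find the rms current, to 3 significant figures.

2.82 mA

ω = 2πf = 1.1e+06 rad/s
X_L = ωL = 8370 Ω
Parallel: admittances add. Y = 1/R + 1/(jωL)
Y = (0.000294 − j0.000120) S
|Y| = 0.000317 S → |Z| = 1/|Y| = 3150 Ω, ∠Z = −∠Y = 22.1°
I = V/|Z| = 8.87/3150 = 2.82 mA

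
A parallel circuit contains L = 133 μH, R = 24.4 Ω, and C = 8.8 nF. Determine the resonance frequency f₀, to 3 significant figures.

ω₀ = 1/√(LC) = 1/√(0.000133 × 8.8e-09) = 924300 rad/s
f₀ = ω₀/(2π) = 147 kHz

147 kHz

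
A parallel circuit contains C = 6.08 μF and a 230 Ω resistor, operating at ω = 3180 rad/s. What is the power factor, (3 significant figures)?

X_C = 1/(ωC) = 51.7 Ω
Parallel: admittances add. Y = 1/R + jωC
Y = (0.00435 + j0.0193) S
|Y| = 0.0198 S → |Z| = 1/|Y| = 50.5 Ω, ∠Z = −∠Y = -77.3°
cos φ = cos(-77.3°) = 0.219

0.219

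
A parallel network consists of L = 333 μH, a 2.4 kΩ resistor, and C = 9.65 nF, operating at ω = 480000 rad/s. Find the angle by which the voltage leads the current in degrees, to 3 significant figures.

X_L = ωL = 160 Ω
X_C = 1/(ωC) = 216 Ω
Parallel: admittances add. Y = 1/R + 1/(jωL) + jωC
Y = (0.000417 − j0.00162) S
|Y| = 0.00168 S → |Z| = 1/|Y| = 596 Ω, ∠Z = −∠Y = 75.6°

75.6°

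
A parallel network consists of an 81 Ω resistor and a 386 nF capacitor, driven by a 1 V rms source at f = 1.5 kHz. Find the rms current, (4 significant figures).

ω = 2πf = 9425 rad/s
X_C = 1/(ωC) = 274.9 Ω
Parallel: admittances add. Y = 1/R + jωC
Y = (0.01235 + j0.003638) S
|Y| = 0.01287 S → |Z| = 1/|Y| = 77.70 Ω, ∠Z = −∠Y = -16.42°
I = V/|Z| = 1/77.70 = 12.87 mA

12.87 mA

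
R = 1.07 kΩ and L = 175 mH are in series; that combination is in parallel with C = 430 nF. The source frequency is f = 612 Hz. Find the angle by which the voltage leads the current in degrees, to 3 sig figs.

ω = 2πf = 3845 rad/s
X_L = ωL = 673 Ω
X_C = 1/(ωC) = 605 Ω
Branch 1 (R+jX_L): Z₁ = 1070 + j673 Ω, |Z₁| = 1260 Ω
Branch 2 (−jX_C): Z₂ = −j605 Ω
Parallel: Z = Z₁Z₂/(Z₁+Z₂), |Z| = 713 Ω, ∠Z = -61.5°

-61.5°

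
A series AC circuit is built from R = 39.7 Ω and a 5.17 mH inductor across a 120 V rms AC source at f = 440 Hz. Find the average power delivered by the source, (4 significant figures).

ω = 2πf = 2765 rad/s
X_L = ωL = 14.29 Ω
Z = 39.70 + j14.29 Ω
|Z| = √(39.70² + 14.29²) = 42.19 Ω
∠Z = arctan(14.29/39.70) = 19.80°
I = V/|Z| = 2.844 A
P = VI cos φ = 120 × 2.844 × cos(19.80°) = 321.1 W

321.1 W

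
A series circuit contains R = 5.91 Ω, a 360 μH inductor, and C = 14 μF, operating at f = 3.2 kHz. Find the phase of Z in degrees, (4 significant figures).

ω = 2πf = 20110 rad/s
X_L = ωL = 7.238 Ω
X_C = 1/(ωC) = 3.553 Ω
Net reactance X = X_L − X_C = 3.686 Ω
Z = 5.910 + j3.686 Ω
|Z| = √(5.910² + 3.686²) = 6.965 Ω
∠Z = arctan(3.686/5.910) = 31.95°

31.95°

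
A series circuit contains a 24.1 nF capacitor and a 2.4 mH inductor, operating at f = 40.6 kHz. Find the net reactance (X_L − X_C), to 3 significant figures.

ω = 2πf = 255100 rad/s
X_L = ωL = 612 Ω
X_C = 1/(ωC) = 163 Ω
X = 612 − 163 = 450 Ω

450 Ω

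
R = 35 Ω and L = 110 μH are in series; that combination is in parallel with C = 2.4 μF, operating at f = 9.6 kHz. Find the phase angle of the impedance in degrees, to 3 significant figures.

ω = 2πf = 60320 rad/s
X_L = ωL = 6.64 Ω
X_C = 1/(ωC) = 6.91 Ω
Branch 1 (R+jX_L): Z₁ = 35.0 + j6.64 Ω, |Z₁| = 35.6 Ω
Branch 2 (−jX_C): Z₂ = −j6.91 Ω
Parallel: Z = Z₁Z₂/(Z₁+Z₂), |Z| = 7.03 Ω, ∠Z = -78.8°

-78.8°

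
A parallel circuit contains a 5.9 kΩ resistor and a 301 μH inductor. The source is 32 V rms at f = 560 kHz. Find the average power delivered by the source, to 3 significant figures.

ω = 2πf = 3.519e+06 rad/s
X_L = ωL = 1060 Ω
Parallel: admittances add. Y = 1/R + 1/(jωL)
Y = (0.000169 − j0.000944) S
|Y| = 0.000959 S → |Z| = 1/|Y| = 1040 Ω, ∠Z = −∠Y = 79.8°
I = V/|Z| = 30.7 mA
P = VI cos φ = 32 × 0.0307 × cos(79.8°) = 174 mW

174 mW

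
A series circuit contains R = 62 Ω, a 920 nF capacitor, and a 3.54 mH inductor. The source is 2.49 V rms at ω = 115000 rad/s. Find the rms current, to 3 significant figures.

X_L = ωL = 407 Ω
X_C = 1/(ωC) = 9.45 Ω
Net reactance X = X_L − X_C = 398 Ω
Z = 62.0 + j398 Ω
|Z| = √(62.0² + 398²) = 402 Ω
I = V/|Z| = 2.49/402 = 6.19 mA

6.19 mA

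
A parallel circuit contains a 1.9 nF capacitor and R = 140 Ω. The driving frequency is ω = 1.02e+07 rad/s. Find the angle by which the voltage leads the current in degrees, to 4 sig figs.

-69.77°

X_C = 1/(ωC) = 51.60 Ω
Parallel: admittances add. Y = 1/R + jωC
Y = (0.007143 + j0.01938) S
|Y| = 0.02065 S → |Z| = 1/|Y| = 48.42 Ω, ∠Z = −∠Y = -69.77°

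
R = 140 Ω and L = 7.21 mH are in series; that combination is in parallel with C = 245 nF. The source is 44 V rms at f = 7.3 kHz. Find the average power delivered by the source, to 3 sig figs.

ω = 2πf = 45870 rad/s
X_L = ωL = 331 Ω
X_C = 1/(ωC) = 89.0 Ω
Branch 1 (R+jX_L): Z₁ = 140 + j331 Ω, |Z₁| = 359 Ω
Branch 2 (−jX_C): Z₂ = −j89.0 Ω
Parallel: Z = Z₁Z₂/(Z₁+Z₂), |Z| = 114 Ω, ∠Z = -82.9°
I = V/|Z| = 385 mA
P = VI cos φ = 44 × 0.385 × cos(-82.9°) = 2.10 W

2.10 W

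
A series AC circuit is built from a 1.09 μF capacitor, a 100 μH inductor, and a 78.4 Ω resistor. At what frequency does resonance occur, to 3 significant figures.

ω₀ = 1/√(LC) = 1/√(0.0001 × 1.09e-06) = 95780 rad/s
f₀ = ω₀/(2π) = 15.2 kHz

15.2 kHz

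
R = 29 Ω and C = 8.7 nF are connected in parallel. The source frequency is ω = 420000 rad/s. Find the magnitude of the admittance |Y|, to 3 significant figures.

X_C = 1/(ωC) = 274 Ω
Parallel: admittances add. Y = 1/R + jωC
Y = (0.0345 + j0.00365) S
|Y| = 0.0347 S → |Z| = 1/|Y| = 28.8 Ω, ∠Z = −∠Y = -6.05°

34.7 mS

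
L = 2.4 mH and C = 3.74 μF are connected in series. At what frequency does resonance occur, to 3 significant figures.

1.68 kHz

ω₀ = 1/√(LC) = 1/√(0.0024 × 3.74e-06) = 10560 rad/s
f₀ = ω₀/(2π) = 1.68 kHz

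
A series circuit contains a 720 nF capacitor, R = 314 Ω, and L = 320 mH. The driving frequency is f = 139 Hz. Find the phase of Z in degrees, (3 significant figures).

-76.5°

ω = 2πf = 873.4 rad/s
X_L = ωL = 279 Ω
X_C = 1/(ωC) = 1590 Ω
Net reactance X = X_L − X_C = -1310 Ω
Z = 314 − j1310 Ω
|Z| = √(314² + 1310²) = 1350 Ω
∠Z = arctan(-1310/314) = -76.5°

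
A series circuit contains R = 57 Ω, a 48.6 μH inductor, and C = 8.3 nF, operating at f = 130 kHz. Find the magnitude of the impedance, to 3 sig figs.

ω = 2πf = 816800 rad/s
X_L = ωL = 39.7 Ω
X_C = 1/(ωC) = 148 Ω
Net reactance X = X_L − X_C = -108 Ω
Z = 57.0 − j108 Ω
|Z| = √(57.0² + 108²) = 122 Ω

122 Ω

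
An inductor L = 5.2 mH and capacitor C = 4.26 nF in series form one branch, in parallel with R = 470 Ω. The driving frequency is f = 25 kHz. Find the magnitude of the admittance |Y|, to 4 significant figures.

ω = 2πf = 157100 rad/s
X_L = ωL = 816.8 Ω
X_C = 1/(ωC) = 1494 Ω
Branch 1: Z₁ = R = 470.0 Ω
Branch 2 (series LC): Z₂ = j(X_L − X_C) = −j677.6 Ω
Parallel: Z = Z₁Z₂/(Z₁+Z₂), |Z| = 386.2 Ω, ∠Z = -34.75°
|Y| = 1/|Z| = 2.589 mS

2.589 mS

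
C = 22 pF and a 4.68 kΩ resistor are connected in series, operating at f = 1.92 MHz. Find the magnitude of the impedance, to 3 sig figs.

ω = 2πf = 1.206e+07 rad/s
X_C = 1/(ωC) = 3770 Ω
Z = 4680 − j3770 Ω
|Z| = √(4680² + 3770²) = 6010 Ω

6010 Ω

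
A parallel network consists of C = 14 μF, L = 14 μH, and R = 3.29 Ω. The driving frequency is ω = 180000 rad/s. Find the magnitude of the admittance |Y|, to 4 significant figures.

2.145 S

X_L = ωL = 2.520 Ω
X_C = 1/(ωC) = 0.3968 Ω
Parallel: admittances add. Y = 1/R + 1/(jωL) + jωC
Y = (0.3040 + j2.123) S
|Y| = 2.145 S → |Z| = 1/|Y| = 0.4662 Ω, ∠Z = −∠Y = -81.85°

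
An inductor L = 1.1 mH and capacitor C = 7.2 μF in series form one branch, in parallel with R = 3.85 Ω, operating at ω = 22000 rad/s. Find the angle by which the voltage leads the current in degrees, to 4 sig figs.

X_L = ωL = 24.20 Ω
X_C = 1/(ωC) = 6.313 Ω
Branch 1: Z₁ = R = 3.850 Ω
Branch 2 (series LC): Z₂ = j(X_L − X_C) = j17.89 Ω
Parallel: Z = Z₁Z₂/(Z₁+Z₂), |Z| = 3.764 Ω, ∠Z = 12.15°

12.15°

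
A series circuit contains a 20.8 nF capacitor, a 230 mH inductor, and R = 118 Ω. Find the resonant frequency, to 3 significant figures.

ω₀ = 1/√(LC) = 1/√(0.23 × 2.08e-08) = 14460 rad/s
f₀ = ω₀/(2π) = 2.30 kHz

2.30 kHz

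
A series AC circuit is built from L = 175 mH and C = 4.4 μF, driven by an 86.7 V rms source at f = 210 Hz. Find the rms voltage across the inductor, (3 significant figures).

341 V

ω = 2πf = 1319 rad/s
X_L = ωL = 231 Ω
X_C = 1/(ωC) = 172 Ω
Net reactance X = X_L − X_C = 58.7 Ω
Z = j58.7 Ω
|Z| = √(0² + 58.7²) = 58.7 Ω
I = V/|Z| = 1.48 A
V_L = I·|Z_L| = 1.48 × 231 = 341 V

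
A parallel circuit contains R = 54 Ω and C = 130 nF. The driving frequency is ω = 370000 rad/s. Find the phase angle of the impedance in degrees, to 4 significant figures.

X_C = 1/(ωC) = 20.79 Ω
Parallel: admittances add. Y = 1/R + jωC
Y = (0.01852 + j0.04810) S
|Y| = 0.05154 S → |Z| = 1/|Y| = 19.40 Ω, ∠Z = −∠Y = -68.94°

-68.94°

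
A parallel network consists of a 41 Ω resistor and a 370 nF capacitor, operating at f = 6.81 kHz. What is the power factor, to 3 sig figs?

0.839

ω = 2πf = 42790 rad/s
X_C = 1/(ωC) = 63.2 Ω
Parallel: admittances add. Y = 1/R + jωC
Y = (0.0244 + j0.0158) S
|Y| = 0.0291 S → |Z| = 1/|Y| = 34.4 Ω, ∠Z = −∠Y = -33.0°
cos φ = cos(-33.0°) = 0.839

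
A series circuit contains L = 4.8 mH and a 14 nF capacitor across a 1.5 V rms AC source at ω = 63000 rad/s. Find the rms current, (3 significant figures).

X_L = ωL = 302 Ω
X_C = 1/(ωC) = 1130 Ω
Net reactance X = X_L − X_C = -831 Ω
Z = − j831 Ω
|Z| = √(0² + 831²) = 831 Ω
I = V/|Z| = 1.5/831 = 1.80 mA

1.80 mA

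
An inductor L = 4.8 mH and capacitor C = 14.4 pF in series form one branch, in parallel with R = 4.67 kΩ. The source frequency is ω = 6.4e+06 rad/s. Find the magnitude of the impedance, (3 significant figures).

X_L = ωL = 30700 Ω
X_C = 1/(ωC) = 10900 Ω
Branch 1: Z₁ = R = 4670 Ω
Branch 2 (series LC): Z₂ = j(X_L − X_C) = j19900 Ω
Parallel: Z = Z₁Z₂/(Z₁+Z₂), |Z| = 4550 Ω, ∠Z = 13.2°

4550 Ω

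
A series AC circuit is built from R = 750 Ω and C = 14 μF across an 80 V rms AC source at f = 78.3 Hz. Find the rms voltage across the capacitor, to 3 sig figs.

15.2 V

ω = 2πf = 492.0 rad/s
X_C = 1/(ωC) = 145 Ω
Z = 750 − j145 Ω
|Z| = √(750² + 145²) = 764 Ω
I = V/|Z| = 105 mA
V_C = I·|Z_C| = 0.105 × 145 = 15.2 V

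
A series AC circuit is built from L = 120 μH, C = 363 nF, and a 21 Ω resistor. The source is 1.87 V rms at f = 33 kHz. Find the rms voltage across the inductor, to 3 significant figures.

ω = 2πf = 207300 rad/s
X_L = ωL = 24.9 Ω
X_C = 1/(ωC) = 13.3 Ω
Net reactance X = X_L − X_C = 11.6 Ω
Z = 21.0 + j11.6 Ω
|Z| = √(21.0² + 11.6²) = 24.0 Ω
I = V/|Z| = 78.0 mA
V_L = I·|Z_L| = 0.0780 × 24.9 = 1.94 V

1.94 V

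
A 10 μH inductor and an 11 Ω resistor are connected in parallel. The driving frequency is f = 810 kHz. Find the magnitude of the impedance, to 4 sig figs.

ω = 2πf = 5.089e+06 rad/s
X_L = ωL = 50.89 Ω
Parallel: admittances add. Y = 1/R + 1/(jωL)
Y = (0.09091 − j0.01965) S
|Y| = 0.09301 S → |Z| = 1/|Y| = 10.75 Ω, ∠Z = −∠Y = 12.20°

10.75 Ω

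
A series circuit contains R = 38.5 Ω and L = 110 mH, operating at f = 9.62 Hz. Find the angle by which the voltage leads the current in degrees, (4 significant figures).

ω = 2πf = 60.44 rad/s
X_L = ωL = 6.649 Ω
Z = 38.50 + j6.649 Ω
|Z| = √(38.50² + 6.649²) = 39.07 Ω
∠Z = arctan(6.649/38.50) = 9.798°

9.798°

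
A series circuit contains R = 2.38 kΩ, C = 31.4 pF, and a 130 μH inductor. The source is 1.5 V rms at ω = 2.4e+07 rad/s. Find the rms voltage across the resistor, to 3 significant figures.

1.20 V

X_L = ωL = 3120 Ω
X_C = 1/(ωC) = 1330 Ω
Net reactance X = X_L − X_C = 1790 Ω
Z = 2380 + j1790 Ω
|Z| = √(2380² + 1790²) = 2980 Ω
I = V/|Z| = 503 μA
V_R = I·|Z_R| = 0.000503 × 2380 = 1.20 V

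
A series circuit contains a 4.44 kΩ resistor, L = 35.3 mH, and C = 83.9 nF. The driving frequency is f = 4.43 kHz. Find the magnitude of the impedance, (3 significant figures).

4470 Ω

ω = 2πf = 27830 rad/s
X_L = ωL = 983 Ω
X_C = 1/(ωC) = 428 Ω
Net reactance X = X_L − X_C = 554 Ω
Z = 4440 + j554 Ω
|Z| = √(4440² + 554²) = 4470 Ω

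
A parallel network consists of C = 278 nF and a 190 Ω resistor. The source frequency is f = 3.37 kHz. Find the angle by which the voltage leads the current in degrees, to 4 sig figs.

ω = 2πf = 21170 rad/s
X_C = 1/(ωC) = 169.9 Ω
Parallel: admittances add. Y = 1/R + jωC
Y = (0.005263 + j0.005886) S
|Y| = 0.007896 S → |Z| = 1/|Y| = 126.6 Ω, ∠Z = −∠Y = -48.20°

-48.20°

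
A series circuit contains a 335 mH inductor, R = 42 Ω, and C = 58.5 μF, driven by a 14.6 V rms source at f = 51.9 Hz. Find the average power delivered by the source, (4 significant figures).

ω = 2πf = 326.1 rad/s
X_L = ωL = 109.2 Ω
X_C = 1/(ωC) = 52.42 Ω
Net reactance X = X_L − X_C = 56.82 Ω
Z = 42.00 + j56.82 Ω
|Z| = √(42.00² + 56.82²) = 70.66 Ω
∠Z = arctan(56.82/42.00) = 53.53°
I = V/|Z| = 206.6 mA
P = VI cos φ = 14.6 × 0.2066 × cos(53.53°) = 1.793 W

1.793 W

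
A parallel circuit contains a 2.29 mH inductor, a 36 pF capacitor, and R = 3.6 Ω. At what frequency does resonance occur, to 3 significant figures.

554 kHz

ω₀ = 1/√(LC) = 1/√(0.00229 × 3.6e-11) = 3.483e+06 rad/s
f₀ = ω₀/(2π) = 554 kHz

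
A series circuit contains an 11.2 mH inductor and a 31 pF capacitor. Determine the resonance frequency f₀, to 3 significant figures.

ω₀ = 1/√(LC) = 1/√(0.0112 × 3.1e-11) = 1.697e+06 rad/s
f₀ = ω₀/(2π) = 270 kHz

270 kHz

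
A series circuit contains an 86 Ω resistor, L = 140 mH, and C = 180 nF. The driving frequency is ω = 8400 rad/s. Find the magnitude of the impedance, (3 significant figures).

522 Ω

X_L = ωL = 1180 Ω
X_C = 1/(ωC) = 661 Ω
Net reactance X = X_L − X_C = 515 Ω
Z = 86.0 + j515 Ω
|Z| = √(86.0² + 515²) = 522 Ω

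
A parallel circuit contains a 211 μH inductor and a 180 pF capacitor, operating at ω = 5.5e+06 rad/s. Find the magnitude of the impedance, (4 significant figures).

7794 Ω

X_L = ωL = 1160 Ω
X_C = 1/(ωC) = 1010 Ω
Parallel: admittances add. Y = 1/(jωL) + jωC
Y = (0 + j0.0001283) S
|Y| = 0.0001283 S → |Z| = 1/|Y| = 7794 Ω, ∠Z = −∠Y = -90.00°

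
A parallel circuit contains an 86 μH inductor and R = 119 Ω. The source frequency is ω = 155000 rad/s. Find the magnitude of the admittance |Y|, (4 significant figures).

75.49 mS

X_L = ωL = 13.33 Ω
Parallel: admittances add. Y = 1/R + 1/(jωL)
Y = (0.008403 − j0.07502) S
|Y| = 0.07549 S → |Z| = 1/|Y| = 13.25 Ω, ∠Z = −∠Y = 83.61°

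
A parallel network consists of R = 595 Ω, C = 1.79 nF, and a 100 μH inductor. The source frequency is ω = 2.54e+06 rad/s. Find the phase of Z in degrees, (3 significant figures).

X_L = ωL = 254 Ω
X_C = 1/(ωC) = 220 Ω
Parallel: admittances add. Y = 1/R + 1/(jωL) + jωC
Y = (0.00168 + j0.000610) S
|Y| = 0.00179 S → |Z| = 1/|Y| = 559 Ω, ∠Z = −∠Y = -19.9°

-19.9°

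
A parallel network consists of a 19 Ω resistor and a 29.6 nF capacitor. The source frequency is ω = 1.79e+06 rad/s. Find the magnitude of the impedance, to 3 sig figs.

13.4 Ω

X_C = 1/(ωC) = 18.9 Ω
Parallel: admittances add. Y = 1/R + jωC
Y = (0.0526 + j0.0530) S
|Y| = 0.0747 S → |Z| = 1/|Y| = 13.4 Ω, ∠Z = −∠Y = -45.2°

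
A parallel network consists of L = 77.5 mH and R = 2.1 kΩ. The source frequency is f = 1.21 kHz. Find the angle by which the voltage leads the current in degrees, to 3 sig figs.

ω = 2πf = 7603 rad/s
X_L = ωL = 589 Ω
Parallel: admittances add. Y = 1/R + 1/(jωL)
Y = (0.000476 − j0.00170) S
|Y| = 0.00176 S → |Z| = 1/|Y| = 567 Ω, ∠Z = −∠Y = 74.3°

74.3°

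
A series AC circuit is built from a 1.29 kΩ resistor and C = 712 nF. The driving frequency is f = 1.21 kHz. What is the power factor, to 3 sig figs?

0.990

ω = 2πf = 7603 rad/s
X_C = 1/(ωC) = 185 Ω
Z = 1290 − j185 Ω
|Z| = √(1290² + 185²) = 1300 Ω
∠Z = arctan(-185/1290) = -8.15°
cos φ = cos(-8.15°) = 0.990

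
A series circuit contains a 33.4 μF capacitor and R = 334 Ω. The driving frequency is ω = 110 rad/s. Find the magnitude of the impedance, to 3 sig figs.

431 Ω

X_C = 1/(ωC) = 272 Ω
Z = 334 − j272 Ω
|Z| = √(334² + 272²) = 431 Ω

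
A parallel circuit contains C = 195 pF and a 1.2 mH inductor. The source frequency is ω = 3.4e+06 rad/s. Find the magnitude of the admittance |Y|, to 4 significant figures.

417.9 μS

X_L = ωL = 4080 Ω
X_C = 1/(ωC) = 1508 Ω
Parallel: admittances add. Y = 1/(jωL) + jωC
Y = (0 + j0.0004179) S
|Y| = 0.0004179 S → |Z| = 1/|Y| = 2393 Ω, ∠Z = −∠Y = -90.00°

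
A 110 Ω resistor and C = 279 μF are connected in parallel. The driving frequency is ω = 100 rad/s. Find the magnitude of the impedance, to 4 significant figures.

X_C = 1/(ωC) = 35.84 Ω
Parallel: admittances add. Y = 1/R + jωC
Y = (0.009091 + j0.02790) S
|Y| = 0.02934 S → |Z| = 1/|Y| = 34.08 Ω, ∠Z = −∠Y = -71.95°

34.08 Ω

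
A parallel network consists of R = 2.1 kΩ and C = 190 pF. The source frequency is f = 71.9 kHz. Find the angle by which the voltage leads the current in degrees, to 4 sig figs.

-10.22°

ω = 2πf = 451800 rad/s
X_C = 1/(ωC) = 11650 Ω
Parallel: admittances add. Y = 1/R + jωC
Y = (0.0004762 + j8.583e-05) S
|Y| = 0.0004839 S → |Z| = 1/|Y| = 2067 Ω, ∠Z = −∠Y = -10.22°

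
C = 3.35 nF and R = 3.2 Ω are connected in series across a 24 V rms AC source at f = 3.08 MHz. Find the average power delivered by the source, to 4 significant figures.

ω = 2πf = 1.935e+07 rad/s
X_C = 1/(ωC) = 15.42 Ω
Z = 3.200 − j15.42 Ω
|Z| = √(3.200² + 15.42²) = 15.75 Ω
∠Z = arctan(-15.42/3.200) = -78.28°
I = V/|Z| = 1.523 A
P = VI cos φ = 24 × 1.523 × cos(-78.28°) = 7.427 W

7.427 W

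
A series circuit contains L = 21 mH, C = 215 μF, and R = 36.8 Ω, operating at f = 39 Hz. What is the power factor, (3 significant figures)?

0.936

ω = 2πf = 245.0 rad/s
X_L = ωL = 5.15 Ω
X_C = 1/(ωC) = 19.0 Ω
Net reactance X = X_L − X_C = -13.8 Ω
Z = 36.8 − j13.8 Ω
|Z| = √(36.8² + 13.8²) = 39.3 Ω
∠Z = arctan(-13.8/36.8) = -20.6°
cos φ = cos(-20.6°) = 0.936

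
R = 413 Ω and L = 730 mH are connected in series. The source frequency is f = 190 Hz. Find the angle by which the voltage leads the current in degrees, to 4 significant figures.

64.64°

ω = 2πf = 1194 rad/s
X_L = ωL = 871.5 Ω
Z = 413.0 + j871.5 Ω
|Z| = √(413.0² + 871.5²) = 964.4 Ω
∠Z = arctan(871.5/413.0) = 64.64°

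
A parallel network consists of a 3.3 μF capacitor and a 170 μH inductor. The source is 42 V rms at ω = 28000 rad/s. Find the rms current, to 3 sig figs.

4.94 A

X_L = ωL = 4.76 Ω
X_C = 1/(ωC) = 10.8 Ω
Parallel: admittances add. Y = 1/(jωL) + jωC
Y = (0 − j0.118) S
|Y| = 0.118 S → |Z| = 1/|Y| = 8.50 Ω, ∠Z = −∠Y = 90.0°
I = V/|Z| = 42/8.50 = 4.94 A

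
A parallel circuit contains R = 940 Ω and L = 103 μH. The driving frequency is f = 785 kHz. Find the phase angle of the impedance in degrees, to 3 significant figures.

61.6°

ω = 2πf = 4.932e+06 rad/s
X_L = ωL = 508 Ω
Parallel: admittances add. Y = 1/R + 1/(jωL)
Y = (0.00106 − j0.00197) S
|Y| = 0.00224 S → |Z| = 1/|Y| = 447 Ω, ∠Z = −∠Y = 61.6°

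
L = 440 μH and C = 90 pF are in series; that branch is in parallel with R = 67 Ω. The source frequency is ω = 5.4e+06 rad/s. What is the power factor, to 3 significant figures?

X_L = ωL = 2380 Ω
X_C = 1/(ωC) = 2060 Ω
Branch 1: Z₁ = R = 67.0 Ω
Branch 2 (series LC): Z₂ = j(X_L − X_C) = j318 Ω
Parallel: Z = Z₁Z₂/(Z₁+Z₂), |Z| = 65.6 Ω, ∠Z = 11.9°
cos φ = cos(11.9°) = 0.979

0.979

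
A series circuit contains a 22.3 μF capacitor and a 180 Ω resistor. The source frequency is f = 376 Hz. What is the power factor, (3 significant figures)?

ω = 2πf = 2362 rad/s
X_C = 1/(ωC) = 19.0 Ω
Z = 180 − j19.0 Ω
|Z| = √(180² + 19.0²) = 181 Ω
∠Z = arctan(-19.0/180) = -6.02°
cos φ = cos(-6.02°) = 0.994

0.994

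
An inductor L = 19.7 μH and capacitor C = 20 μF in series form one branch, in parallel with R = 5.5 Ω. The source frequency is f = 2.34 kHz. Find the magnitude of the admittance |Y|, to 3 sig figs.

ω = 2πf = 14700 rad/s
X_L = ωL = 0.290 Ω
X_C = 1/(ωC) = 3.40 Ω
Branch 1: Z₁ = R = 5.50 Ω
Branch 2 (series LC): Z₂ = j(X_L − X_C) = −j3.11 Ω
Parallel: Z = Z₁Z₂/(Z₁+Z₂), |Z| = 2.71 Ω, ∠Z = -60.5°
|Y| = 1/|Z| = 369 mS

369 mS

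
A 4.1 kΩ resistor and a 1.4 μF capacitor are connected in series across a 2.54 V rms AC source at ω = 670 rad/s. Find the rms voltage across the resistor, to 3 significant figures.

2.46 V

X_C = 1/(ωC) = 1070 Ω
Z = 4100 − j1070 Ω
|Z| = √(4100² + 1070²) = 4240 Ω
I = V/|Z| = 600 μA
V_R = I·|Z_R| = 0.000600 × 4100 = 2.46 V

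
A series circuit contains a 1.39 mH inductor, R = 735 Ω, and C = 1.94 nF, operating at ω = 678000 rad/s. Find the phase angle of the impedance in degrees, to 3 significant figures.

13.9°

X_L = ωL = 942 Ω
X_C = 1/(ωC) = 760 Ω
Net reactance X = X_L − X_C = 182 Ω
Z = 735 + j182 Ω
|Z| = √(735² + 182²) = 757 Ω
∠Z = arctan(182/735) = 13.9°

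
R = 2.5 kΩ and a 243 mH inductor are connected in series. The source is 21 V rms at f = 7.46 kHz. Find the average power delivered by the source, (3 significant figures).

8.11 mW

ω = 2πf = 46870 rad/s
X_L = ωL = 11400 Ω
Z = 2500 + j11400 Ω
|Z| = √(2500² + 11400²) = 11700 Ω
∠Z = arctan(11400/2500) = 77.6°
I = V/|Z| = 1.80 mA
P = VI cos φ = 21 × 0.00180 × cos(77.6°) = 8.11 mW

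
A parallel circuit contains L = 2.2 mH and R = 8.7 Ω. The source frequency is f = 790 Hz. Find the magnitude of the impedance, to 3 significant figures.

6.80 Ω

ω = 2πf = 4964 rad/s
X_L = ωL = 10.9 Ω
Parallel: admittances add. Y = 1/R + 1/(jωL)
Y = (0.115 − j0.0916) S
|Y| = 0.147 S → |Z| = 1/|Y| = 6.80 Ω, ∠Z = −∠Y = 38.5°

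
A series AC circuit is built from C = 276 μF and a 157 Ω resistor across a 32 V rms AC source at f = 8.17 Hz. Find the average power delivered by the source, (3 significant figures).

5.43 W

ω = 2πf = 51.33 rad/s
X_C = 1/(ωC) = 70.6 Ω
Z = 157 − j70.6 Ω
|Z| = √(157² + 70.6²) = 172 Ω
∠Z = arctan(-70.6/157) = -24.2°
I = V/|Z| = 186 mA
P = VI cos φ = 32 × 0.186 × cos(-24.2°) = 5.43 W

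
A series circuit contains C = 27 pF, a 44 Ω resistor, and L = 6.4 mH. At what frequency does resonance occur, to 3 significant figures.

383 kHz

ω₀ = 1/√(LC) = 1/√(0.0064 × 2.7e-11) = 2.406e+06 rad/s
f₀ = ω₀/(2π) = 383 kHz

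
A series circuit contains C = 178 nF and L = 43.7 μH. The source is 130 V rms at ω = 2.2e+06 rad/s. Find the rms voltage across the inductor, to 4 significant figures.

133.5 V

X_L = ωL = 96.14 Ω
X_C = 1/(ωC) = 2.554 Ω
Net reactance X = X_L − X_C = 93.59 Ω
Z = j93.59 Ω
|Z| = √(0² + 93.59²) = 93.59 Ω
I = V/|Z| = 1.389 A
V_L = I·|Z_L| = 1.389 × 96.14 = 133.5 V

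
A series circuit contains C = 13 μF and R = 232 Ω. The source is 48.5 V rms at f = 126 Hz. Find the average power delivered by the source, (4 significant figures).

8.626 W

ω = 2πf = 791.7 rad/s
X_C = 1/(ωC) = 97.16 Ω
Z = 232.0 − j97.16 Ω
|Z| = √(232.0² + 97.16²) = 251.5 Ω
∠Z = arctan(-97.16/232.0) = -22.72°
I = V/|Z| = 192.8 mA
P = VI cos φ = 48.5 × 0.1928 × cos(-22.72°) = 8.626 W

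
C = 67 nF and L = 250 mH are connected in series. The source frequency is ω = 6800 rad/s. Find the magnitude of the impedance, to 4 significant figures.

494.9 Ω

X_L = ωL = 1700 Ω
X_C = 1/(ωC) = 2195 Ω
Net reactance X = X_L − X_C = -494.9 Ω
Z = − j494.9 Ω
|Z| = √(0² + 494.9²) = 494.9 Ω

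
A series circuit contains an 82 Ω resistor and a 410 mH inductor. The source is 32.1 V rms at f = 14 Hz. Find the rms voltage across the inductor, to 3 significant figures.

ω = 2πf = 87.96 rad/s
X_L = ωL = 36.1 Ω
Z = 82.0 + j36.1 Ω
|Z| = √(82.0² + 36.1²) = 89.6 Ω
I = V/|Z| = 358 mA
V_L = I·|Z_L| = 0.358 × 36.1 = 12.9 V

12.9 V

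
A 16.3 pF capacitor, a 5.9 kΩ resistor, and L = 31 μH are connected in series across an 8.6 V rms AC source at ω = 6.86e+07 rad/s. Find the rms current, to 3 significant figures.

1.43 mA

X_L = ωL = 2130 Ω
X_C = 1/(ωC) = 894 Ω
Net reactance X = X_L − X_C = 1230 Ω
Z = 5900 + j1230 Ω
|Z| = √(5900² + 1230²) = 6030 Ω
I = V/|Z| = 8.6/6030 = 1.43 mA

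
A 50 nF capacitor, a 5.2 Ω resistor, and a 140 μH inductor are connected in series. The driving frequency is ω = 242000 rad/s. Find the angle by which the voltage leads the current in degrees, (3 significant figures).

X_L = ωL = 33.9 Ω
X_C = 1/(ωC) = 82.6 Ω
Net reactance X = X_L − X_C = -48.8 Ω
Z = 5.20 − j48.8 Ω
|Z| = √(5.20² + 48.8²) = 49.0 Ω
∠Z = arctan(-48.8/5.20) = -83.9°

-83.9°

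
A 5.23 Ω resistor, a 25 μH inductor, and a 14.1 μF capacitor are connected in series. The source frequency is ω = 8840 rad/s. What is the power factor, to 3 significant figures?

X_L = ωL = 0.221 Ω
X_C = 1/(ωC) = 8.02 Ω
Net reactance X = X_L − X_C = -7.80 Ω
Z = 5.23 − j7.80 Ω
|Z| = √(5.23² + 7.80²) = 9.39 Ω
∠Z = arctan(-7.80/5.23) = -56.2°
cos φ = cos(-56.2°) = 0.557

0.557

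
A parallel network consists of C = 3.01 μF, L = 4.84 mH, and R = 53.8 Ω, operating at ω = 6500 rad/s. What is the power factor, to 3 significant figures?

0.836

X_L = ωL = 31.5 Ω
X_C = 1/(ωC) = 51.1 Ω
Parallel: admittances add. Y = 1/R + 1/(jωL) + jωC
Y = (0.0186 − j0.0122) S
|Y| = 0.0222 S → |Z| = 1/|Y| = 45.0 Ω, ∠Z = −∠Y = 33.3°
cos φ = cos(33.3°) = 0.836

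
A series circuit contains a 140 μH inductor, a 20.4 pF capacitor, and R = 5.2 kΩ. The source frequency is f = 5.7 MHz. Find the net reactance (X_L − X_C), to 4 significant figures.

3645 Ω

ω = 2πf = 3.581e+07 rad/s
X_L = ωL = 5014 Ω
X_C = 1/(ωC) = 1369 Ω
X = 5014 − 1369 = 3645 Ω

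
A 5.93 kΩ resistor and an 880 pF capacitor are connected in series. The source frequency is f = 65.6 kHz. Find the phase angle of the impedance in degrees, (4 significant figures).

ω = 2πf = 412200 rad/s
X_C = 1/(ωC) = 2757 Ω
Z = 5930 − j2757 Ω
|Z| = √(5930² + 2757²) = 6540 Ω
∠Z = arctan(-2757/5930) = -24.93°

-24.93°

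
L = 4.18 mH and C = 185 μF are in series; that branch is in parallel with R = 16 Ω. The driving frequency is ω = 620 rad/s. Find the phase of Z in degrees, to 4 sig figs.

-69.05°

X_L = ωL = 2.592 Ω
X_C = 1/(ωC) = 8.718 Ω
Branch 1: Z₁ = R = 16.00 Ω
Branch 2 (series LC): Z₂ = j(X_L − X_C) = −j6.127 Ω
Parallel: Z = Z₁Z₂/(Z₁+Z₂), |Z| = 5.722 Ω, ∠Z = -69.05°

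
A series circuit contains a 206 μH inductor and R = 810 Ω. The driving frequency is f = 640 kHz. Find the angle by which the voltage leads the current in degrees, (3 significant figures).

45.6°

ω = 2πf = 4.021e+06 rad/s
X_L = ωL = 828 Ω
Z = 810 + j828 Ω
|Z| = √(810² + 828²) = 1160 Ω
∠Z = arctan(828/810) = 45.6°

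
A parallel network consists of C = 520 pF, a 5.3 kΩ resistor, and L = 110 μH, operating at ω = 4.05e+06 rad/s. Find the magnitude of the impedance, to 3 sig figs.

X_L = ωL = 446 Ω
X_C = 1/(ωC) = 475 Ω
Parallel: admittances add. Y = 1/R + 1/(jωL) + jωC
Y = (0.000189 − j0.000139) S
|Y| = 0.000234 S → |Z| = 1/|Y| = 4270 Ω, ∠Z = −∠Y = 36.3°

4270 Ω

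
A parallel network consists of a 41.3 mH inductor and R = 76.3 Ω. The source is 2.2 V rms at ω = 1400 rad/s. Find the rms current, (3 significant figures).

X_L = ωL = 57.8 Ω
Parallel: admittances add. Y = 1/R + 1/(jωL)
Y = (0.0131 − j0.0173) S
|Y| = 0.0217 S → |Z| = 1/|Y| = 46.1 Ω, ∠Z = −∠Y = 52.8°
I = V/|Z| = 2.2/46.1 = 47.7 mA

47.7 mA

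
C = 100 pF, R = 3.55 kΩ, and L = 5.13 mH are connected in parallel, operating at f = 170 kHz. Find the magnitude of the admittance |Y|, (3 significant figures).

ω = 2πf = 1.068e+06 rad/s
X_L = ωL = 5480 Ω
X_C = 1/(ωC) = 9360 Ω
Parallel: admittances add. Y = 1/R + 1/(jωL) + jωC
Y = (0.000282 − j7.57e-05) S
|Y| = 0.000292 S → |Z| = 1/|Y| = 3430 Ω, ∠Z = −∠Y = 15.0°

292 μS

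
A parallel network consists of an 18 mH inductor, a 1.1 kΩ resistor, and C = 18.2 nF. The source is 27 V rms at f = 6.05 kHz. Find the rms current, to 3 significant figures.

32.2 mA

ω = 2πf = 38010 rad/s
X_L = ωL = 684 Ω
X_C = 1/(ωC) = 1450 Ω
Parallel: admittances add. Y = 1/R + 1/(jωL) + jωC
Y = (0.000909 − j0.000770) S
|Y| = 0.00119 S → |Z| = 1/|Y| = 840 Ω, ∠Z = −∠Y = 40.3°
I = V/|Z| = 27/840 = 32.2 mA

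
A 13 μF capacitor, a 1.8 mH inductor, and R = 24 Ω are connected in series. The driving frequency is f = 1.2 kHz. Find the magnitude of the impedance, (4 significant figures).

24.24 Ω

ω = 2πf = 7540 rad/s
X_L = ωL = 13.57 Ω
X_C = 1/(ωC) = 10.20 Ω
Net reactance X = X_L − X_C = 3.369 Ω
Z = 24.00 + j3.369 Ω
|Z| = √(24.00² + 3.369²) = 24.24 Ω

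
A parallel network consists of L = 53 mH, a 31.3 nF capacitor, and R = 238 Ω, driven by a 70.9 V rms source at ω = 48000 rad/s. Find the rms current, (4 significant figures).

X_L = ωL = 2544 Ω
X_C = 1/(ωC) = 665.6 Ω
Parallel: admittances add. Y = 1/R + 1/(jωL) + jωC
Y = (0.004202 + j0.001109) S
|Y| = 0.004346 S → |Z| = 1/|Y| = 230.1 Ω, ∠Z = −∠Y = -14.79°
I = V/|Z| = 70.9/230.1 = 308.1 mA

308.1 mA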